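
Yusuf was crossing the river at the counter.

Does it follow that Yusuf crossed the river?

'was crossing' is progressive; for an accomplishment like 'cross the river', it doesn't entail completion.

no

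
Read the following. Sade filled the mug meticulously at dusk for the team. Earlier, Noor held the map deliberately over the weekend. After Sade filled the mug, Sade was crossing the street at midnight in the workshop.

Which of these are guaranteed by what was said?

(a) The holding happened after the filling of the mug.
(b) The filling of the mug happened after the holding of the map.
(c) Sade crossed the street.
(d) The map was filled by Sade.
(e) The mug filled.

(a) Not entailed — the narrative places the holding before the filling, not after.
(b) Entailed — the narrative places the holding before the filling.
(c) Not entailed — 'was crossing' is progressive on an accomplishment; it does not entail the completed 'crossed'.
(d) Not entailed — Sade filled the mug, not the map; the map belongs to the holding event.
(e) Entailed — 'Sade filled the mug' is causative; it entails the inchoative 'the mug filled'.

(b), (e)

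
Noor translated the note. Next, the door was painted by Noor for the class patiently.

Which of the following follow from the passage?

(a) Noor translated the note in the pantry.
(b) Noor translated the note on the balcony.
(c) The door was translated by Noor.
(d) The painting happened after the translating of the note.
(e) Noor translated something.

(d), (e)

(a) Not entailed — 'in the pantry' adds information not in the original event.
(b) Not entailed — 'on the balcony' adds information not in the original event.
(c) Not entailed — Noor translated the note, not the door; the door belongs to the painting event.
(d) Entailed — the narrative places the translating before the painting.
(e) Entailed — the original entails any weakening of itself; this just generalizes the patient.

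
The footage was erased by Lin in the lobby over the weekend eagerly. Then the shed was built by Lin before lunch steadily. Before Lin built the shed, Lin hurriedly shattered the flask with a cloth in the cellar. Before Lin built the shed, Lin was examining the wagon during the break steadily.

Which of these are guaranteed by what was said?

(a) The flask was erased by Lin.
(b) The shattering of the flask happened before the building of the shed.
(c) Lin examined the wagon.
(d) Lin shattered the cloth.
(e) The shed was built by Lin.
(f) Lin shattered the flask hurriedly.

(b), (c), (e), (f)

(a) Not entailed — Lin erased the footage, not the flask; the flask belongs to the shattering event.
(b) Entailed — the narrative places the shattering before the building.
(c) Entailed — 'examine' is an activity; 'was examining' entails that some examining happened, so 'examined' holds.
(d) Not entailed — the cloth is the instrument, not what was shattered.
(e) Entailed — this follows by dropping conjuncts from the building event's description.
(f) Entailed — this follows by dropping conjuncts from the shattering event's description.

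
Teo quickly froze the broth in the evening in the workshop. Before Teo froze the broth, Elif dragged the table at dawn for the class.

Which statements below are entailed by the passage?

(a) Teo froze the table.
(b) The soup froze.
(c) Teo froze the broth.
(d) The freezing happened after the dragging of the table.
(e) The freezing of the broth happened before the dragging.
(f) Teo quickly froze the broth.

(a) Not entailed — Teo froze the broth, not the table; the table belongs to the dragging event.
(b) Not entailed — the broth is what froze, not the soup.
(c) Entailed — this follows by dropping conjuncts from the freezing event's description.
(d) Entailed — the narrative places the dragging before the freezing.
(e) Not entailed — the narrative places the dragging before the freezing, not after.
(f) Entailed — the original entails any weakening of itself; this just drops 'in the evening', 'in the workshop'.

(c), (d), (f)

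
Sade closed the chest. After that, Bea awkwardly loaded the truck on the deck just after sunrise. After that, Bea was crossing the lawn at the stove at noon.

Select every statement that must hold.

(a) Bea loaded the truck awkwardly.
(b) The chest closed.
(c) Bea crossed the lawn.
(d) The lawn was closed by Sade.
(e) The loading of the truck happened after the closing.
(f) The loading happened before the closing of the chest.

(a), (b), (e)

(a) Entailed — dropping 'on the deck', 'just after sunrise' leaves a sub-description the original still satisfies.
(b) Entailed — 'Sade closed the chest' is causative; it entails the inchoative 'the chest closed'.
(c) Not entailed — 'was crossing' is progressive on an accomplishment; it does not entail the completed 'crossed'.
(d) Not entailed — Sade closed the chest, not the lawn; the lawn belongs to the crossing event.
(e) Entailed — the narrative places the closing before the loading.
(f) Not entailed — the narrative places the closing before the loading, not after.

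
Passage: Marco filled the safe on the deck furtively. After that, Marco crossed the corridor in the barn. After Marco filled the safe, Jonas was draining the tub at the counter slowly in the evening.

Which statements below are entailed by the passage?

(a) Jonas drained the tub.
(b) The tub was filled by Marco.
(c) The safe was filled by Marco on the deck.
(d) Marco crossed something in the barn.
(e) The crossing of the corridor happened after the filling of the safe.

(a) Not entailed — 'was draining' is progressive on an accomplishment; it does not entail the completed 'drained'.
(b) Not entailed — Marco filled the safe, not the tub; the tub belongs to the draining event.
(c) Entailed — the original entails any weakening of itself; this just drops 'furtively'.
(d) Entailed — every conjunct here is already in the original crossing event.
(e) Entailed — the narrative places the filling before the crossing.

(c), (d), (e)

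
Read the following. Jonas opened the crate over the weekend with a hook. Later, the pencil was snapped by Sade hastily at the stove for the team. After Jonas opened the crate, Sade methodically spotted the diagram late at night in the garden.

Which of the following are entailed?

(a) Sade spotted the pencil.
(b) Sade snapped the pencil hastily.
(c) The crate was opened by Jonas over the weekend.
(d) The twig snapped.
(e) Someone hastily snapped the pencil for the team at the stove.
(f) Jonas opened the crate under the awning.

(a) Not entailed — Sade spotted the diagram, not the pencil; the pencil belongs to the snapping event.
(b) Entailed — every conjunct here is already in the original snapping event.
(c) Entailed — the original entails any weakening of itself; this just drops 'with a hook'.
(d) Not entailed — the pencil is what snapped, not the twig.
(e) Entailed — generalizing the agent leaves a sub-description the original still satisfies.
(f) Not entailed — 'under the awning' adds information not in the original event.

(b), (c), (e)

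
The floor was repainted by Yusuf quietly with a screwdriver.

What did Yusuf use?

'with a screwdriver' marks the instrument of the repainting event.

a screwdriver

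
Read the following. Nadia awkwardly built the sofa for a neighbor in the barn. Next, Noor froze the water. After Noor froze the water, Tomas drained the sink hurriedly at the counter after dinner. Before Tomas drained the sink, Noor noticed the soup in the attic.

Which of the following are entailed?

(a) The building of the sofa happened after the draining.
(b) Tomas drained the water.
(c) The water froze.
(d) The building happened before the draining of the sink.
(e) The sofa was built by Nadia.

(c), (d), (e)

(a) Not entailed — the narrative places the building before the draining, not after.
(b) Not entailed — Tomas drained the sink, not the water; the water belongs to the freezing event.
(c) Entailed — 'Noor froze the water' is causative; it entails the inchoative 'the water froze'.
(d) Entailed — the narrative places the building before the draining.
(e) Entailed — every conjunct here is already in the original building event.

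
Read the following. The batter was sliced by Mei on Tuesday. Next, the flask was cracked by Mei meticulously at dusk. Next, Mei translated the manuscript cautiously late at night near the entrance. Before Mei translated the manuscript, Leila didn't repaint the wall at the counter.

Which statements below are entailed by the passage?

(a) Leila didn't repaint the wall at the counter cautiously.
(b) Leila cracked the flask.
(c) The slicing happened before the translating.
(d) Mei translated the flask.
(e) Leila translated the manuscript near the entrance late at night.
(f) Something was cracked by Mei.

(a) Entailed — under negation, adding a further restriction is entailed: if no such repainting event occurred, none occurred cautiously either.
(b) Not entailed — the passage has Mei cracking the flask, not Leila.
(c) Entailed — the narrative places the slicing before the translating.
(d) Not entailed — Mei translated the manuscript, not the flask; the flask belongs to the cracking event.
(e) Not entailed — the passage has Mei translating the manuscript, not Leila.
(f) Entailed — every conjunct here is already in the original cracking event.

(a), (c), (f)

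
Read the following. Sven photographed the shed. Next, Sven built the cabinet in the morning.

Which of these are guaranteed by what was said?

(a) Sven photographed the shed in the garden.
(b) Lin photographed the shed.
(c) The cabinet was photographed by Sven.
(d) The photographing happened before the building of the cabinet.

(a) Not entailed — 'in the garden' adds information not in the original event.
(b) Not entailed — the passage has Sven photographing the shed, not Lin.
(c) Not entailed — Sven photographed the shed, not the cabinet; the cabinet belongs to the building event.
(d) Entailed — the narrative places the photographing before the building.

(d)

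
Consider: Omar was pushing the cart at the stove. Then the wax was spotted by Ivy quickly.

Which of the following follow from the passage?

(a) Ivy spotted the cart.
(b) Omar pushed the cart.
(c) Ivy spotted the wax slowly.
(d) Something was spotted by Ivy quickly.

(b), (d)

(a) Not entailed — Ivy spotted the wax, not the cart; the cart belongs to the pushing event.
(b) Entailed — 'push' is an activity; 'was pushing' entails that some pushing happened, so 'pushed' holds.
(c) Not entailed — 'slowly' adds a manner not in (and inconsistent with) the original.
(d) Entailed — generalizing the patient leaves a sub-description the original still satisfies.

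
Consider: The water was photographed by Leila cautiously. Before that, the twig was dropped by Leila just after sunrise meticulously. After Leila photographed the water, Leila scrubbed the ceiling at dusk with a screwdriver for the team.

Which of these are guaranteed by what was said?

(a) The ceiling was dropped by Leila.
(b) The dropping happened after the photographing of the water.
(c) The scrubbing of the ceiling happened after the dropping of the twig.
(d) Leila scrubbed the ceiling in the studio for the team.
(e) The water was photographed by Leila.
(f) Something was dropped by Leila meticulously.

(a) Not entailed — Leila dropped the twig, not the ceiling; the ceiling belongs to the scrubbing event.
(b) Not entailed — the narrative places the dropping before the photographing, not after.
(c) Entailed — the narrative places the dropping before the scrubbing.
(d) Not entailed — 'in the studio' adds information not in the original event.
(e) Entailed — this follows by dropping conjuncts from the photographing event's description.
(f) Entailed — this follows by dropping conjuncts from the dropping event's description.

(c), (e), (f)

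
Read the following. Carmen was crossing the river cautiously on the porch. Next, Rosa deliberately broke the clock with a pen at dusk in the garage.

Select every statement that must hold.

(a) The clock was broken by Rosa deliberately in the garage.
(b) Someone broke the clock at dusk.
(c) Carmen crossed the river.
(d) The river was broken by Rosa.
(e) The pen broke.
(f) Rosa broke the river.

(a) Entailed — dropping 'at dusk', 'with a pen' leaves a sub-description the original still satisfies.
(b) Entailed — dropping 'in the garage', 'deliberately', 'with a pen' and generalizing the agent leaves a sub-description the original still satisfies.
(c) Not entailed — 'was crossing' is progressive on an accomplishment; it does not entail the completed 'crossed'.
(d) Not entailed — Rosa broke the clock, not the river; the river belongs to the crossing event.
(e) Not entailed — the clock is what broke, not the pen.
(f) Not entailed — Rosa broke the clock, not the river; the river belongs to the crossing event.

(a), (b)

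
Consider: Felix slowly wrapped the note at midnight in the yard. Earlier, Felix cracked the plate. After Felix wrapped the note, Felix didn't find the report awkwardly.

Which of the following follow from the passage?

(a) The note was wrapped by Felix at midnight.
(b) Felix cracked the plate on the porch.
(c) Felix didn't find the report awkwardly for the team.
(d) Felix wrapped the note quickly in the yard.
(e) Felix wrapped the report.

(a), (c)

(a) Entailed — every conjunct here is already in the original wrapping event.
(b) Not entailed — 'on the porch' adds information not in the original event.
(c) Entailed — under negation, adding a further restriction is entailed: if no such finding event occurred, none occurred for the team either.
(d) Not entailed — 'quickly' adds a manner not in (and inconsistent with) the original.
(e) Not entailed — Felix wrapped the note, not the report; the report belongs to the finding event.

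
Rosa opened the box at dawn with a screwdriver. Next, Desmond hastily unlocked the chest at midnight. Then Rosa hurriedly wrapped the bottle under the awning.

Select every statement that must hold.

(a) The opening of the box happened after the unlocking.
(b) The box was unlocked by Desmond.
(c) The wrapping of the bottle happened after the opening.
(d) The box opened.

(a) Not entailed — the narrative places the opening before the unlocking, not after.
(b) Not entailed — Desmond unlocked the chest, not the box; the box belongs to the opening event.
(c) Entailed — the narrative places the opening before the wrapping.
(d) Entailed — 'Rosa opened the box' is causative; it entails the inchoative 'the box opened'.

(c), (d)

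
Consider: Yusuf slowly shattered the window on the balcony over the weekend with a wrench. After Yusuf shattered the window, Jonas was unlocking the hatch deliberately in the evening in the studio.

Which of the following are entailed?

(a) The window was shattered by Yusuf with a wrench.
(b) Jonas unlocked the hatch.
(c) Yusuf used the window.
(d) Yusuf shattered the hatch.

(a) Entailed — dropping 'slowly', 'on the balcony', 'over the weekend' leaves a sub-description the original still satisfies.
(b) Not entailed — 'was unlocking' is progressive on an accomplishment; it does not entail the completed 'unlocked'.
(c) Not entailed — the window is the patient, not an instrument — Yusuf used a wrench.
(d) Not entailed — Yusuf shattered the window, not the hatch; the hatch belongs to the unlocking event.

(a)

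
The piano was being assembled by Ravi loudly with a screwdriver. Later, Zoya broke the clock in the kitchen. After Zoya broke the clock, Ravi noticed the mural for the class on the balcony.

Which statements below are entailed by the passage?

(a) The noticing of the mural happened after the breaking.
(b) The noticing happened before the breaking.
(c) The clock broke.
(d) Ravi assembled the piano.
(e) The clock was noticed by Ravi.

(a) Entailed — the narrative places the breaking before the noticing.
(b) Not entailed — the narrative places the breaking before the noticing, not after.
(c) Entailed — 'Zoya broke the clock' is causative; it entails the inchoative 'the clock broke'.
(d) Not entailed — 'was assembling' is progressive on an accomplishment; it does not entail the completed 'assembled'.
(e) Not entailed — Ravi noticed the mural, not the clock; the clock belongs to the breaking event.

(a), (c)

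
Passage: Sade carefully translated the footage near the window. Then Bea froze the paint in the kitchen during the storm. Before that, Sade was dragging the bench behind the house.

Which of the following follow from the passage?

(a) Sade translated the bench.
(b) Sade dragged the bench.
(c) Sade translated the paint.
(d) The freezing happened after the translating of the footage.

(a) Not entailed — Sade translated the footage, not the bench; the bench belongs to the dragging event.
(b) Entailed — 'drag' is an activity; 'was dragging' entails that some dragging happened, so 'dragged' holds.
(c) Not entailed — Sade translated the footage, not the paint; the paint belongs to the freezing event.
(d) Entailed — the narrative places the translating before the freezing.

(b), (d)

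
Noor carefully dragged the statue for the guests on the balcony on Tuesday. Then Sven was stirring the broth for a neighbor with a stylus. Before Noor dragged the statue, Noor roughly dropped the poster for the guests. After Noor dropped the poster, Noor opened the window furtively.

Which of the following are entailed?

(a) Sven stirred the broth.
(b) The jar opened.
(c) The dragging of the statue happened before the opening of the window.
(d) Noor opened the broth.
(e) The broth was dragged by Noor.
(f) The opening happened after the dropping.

(a) Entailed — 'stir' is an activity; 'was stirring' entails that some stirring happened, so 'stirred' holds.
(b) Not entailed — the window is what opened, not the jar.
(c) Not entailed — the narrative doesn't order the dragging relative to the opening.
(d) Not entailed — Noor opened the window, not the broth; the broth belongs to the stirring event.
(e) Not entailed — Noor dragged the statue, not the broth; the broth belongs to the stirring event.
(f) Entailed — the narrative places the dropping before the opening.

(a), (f)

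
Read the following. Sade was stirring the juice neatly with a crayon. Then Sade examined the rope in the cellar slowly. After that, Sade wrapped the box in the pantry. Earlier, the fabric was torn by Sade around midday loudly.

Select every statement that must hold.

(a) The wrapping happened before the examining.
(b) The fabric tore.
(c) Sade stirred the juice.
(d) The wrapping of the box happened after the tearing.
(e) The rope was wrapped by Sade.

(a) Not entailed — the narrative places the examining before the wrapping, not after.
(b) Entailed — 'Sade tore the fabric' is causative; it entails the inchoative 'the fabric tore'.
(c) Entailed — 'stir' is an activity; 'was stirring' entails that some stirring happened, so 'stirred' holds.
(d) Entailed — the narrative places the tearing before the wrapping.
(e) Not entailed — Sade wrapped the box, not the rope; the rope belongs to the examining event.

(b), (c), (d)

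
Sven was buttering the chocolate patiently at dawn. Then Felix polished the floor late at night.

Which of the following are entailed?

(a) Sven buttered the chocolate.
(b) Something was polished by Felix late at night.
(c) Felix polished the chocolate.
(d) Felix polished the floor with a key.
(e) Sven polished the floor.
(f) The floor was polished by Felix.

(b), (f)

(a) Not entailed — 'was buttering' is progressive on an accomplishment; it does not entail the completed 'buttered'.
(b) Entailed — this follows by dropping conjuncts from the polishing event's description.
(c) Not entailed — Felix polished the floor, not the chocolate; the chocolate belongs to the buttering event.
(d) Not entailed — 'with a key' adds information not in the original event.
(e) Not entailed — the passage has Felix polishing the floor, not Sven.
(f) Entailed — the original entails any weakening of itself; this just drops 'late at night'.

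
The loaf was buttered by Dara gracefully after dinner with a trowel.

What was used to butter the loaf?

'with a trowel' marks the instrument of the buttering event.

a trowel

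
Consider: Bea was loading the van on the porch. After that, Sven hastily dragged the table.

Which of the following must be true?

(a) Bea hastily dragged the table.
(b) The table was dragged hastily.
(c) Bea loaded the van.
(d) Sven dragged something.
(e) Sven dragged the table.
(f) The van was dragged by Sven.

(b), (d), (e)

(a) Not entailed — the passage has Sven dragging the table, not Bea.
(b) Entailed — this follows by dropping conjuncts from the dragging event's description.
(c) Not entailed — 'was loading' is progressive on an accomplishment; it does not entail the completed 'loaded'.
(d) Entailed — the original entails any weakening of itself; this just drops 'hastily' and generalizes the patient.
(e) Entailed — dropping 'hastily' leaves a sub-description the original still satisfies.
(f) Not entailed — Sven dragged the table, not the van; the van belongs to the loading event.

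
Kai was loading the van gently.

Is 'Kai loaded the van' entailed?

no

'was loading' is progressive; for an accomplishment like 'load the van', it doesn't entail completion.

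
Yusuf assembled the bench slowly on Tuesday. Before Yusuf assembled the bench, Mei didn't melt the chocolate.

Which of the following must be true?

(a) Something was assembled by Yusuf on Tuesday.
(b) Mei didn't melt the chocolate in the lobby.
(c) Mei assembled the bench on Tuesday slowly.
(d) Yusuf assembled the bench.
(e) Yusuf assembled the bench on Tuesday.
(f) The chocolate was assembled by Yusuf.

(a), (b), (d), (e)

(a) Entailed — dropping 'slowly' and generalizing the patient leaves a sub-description the original still satisfies.
(b) Entailed — under negation, adding a further restriction is entailed: if no such melting event occurred, none occurred in the lobby either.
(c) Not entailed — the passage has Yusuf assembling the bench, not Mei.
(d) Entailed — every conjunct here is already in the original assembling event.
(e) Entailed — the original entails any weakening of itself; this just drops 'slowly'.
(f) Not entailed — Yusuf assembled the bench, not the chocolate; the chocolate belongs to the melting event.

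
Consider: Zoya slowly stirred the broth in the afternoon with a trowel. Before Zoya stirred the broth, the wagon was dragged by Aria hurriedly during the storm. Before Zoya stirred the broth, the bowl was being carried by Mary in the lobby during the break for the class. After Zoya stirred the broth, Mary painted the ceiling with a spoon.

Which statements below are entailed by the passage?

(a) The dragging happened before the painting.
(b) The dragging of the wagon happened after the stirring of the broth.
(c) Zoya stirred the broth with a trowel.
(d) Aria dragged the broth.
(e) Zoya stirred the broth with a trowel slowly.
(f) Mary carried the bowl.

(a), (c), (e), (f)

(a) Entailed — the narrative places the dragging before the painting.
(b) Not entailed — the narrative places the dragging before the stirring, not after.
(c) Entailed — this follows by dropping conjuncts from the stirring event's description.
(d) Not entailed — Aria dragged the wagon, not the broth; the broth belongs to the stirring event.
(e) Entailed — the original entails any weakening of itself; this just drops 'in the afternoon'.
(f) Entailed — 'carry' is an activity; 'was carrying' entails that some carrying happened, so 'carried' holds.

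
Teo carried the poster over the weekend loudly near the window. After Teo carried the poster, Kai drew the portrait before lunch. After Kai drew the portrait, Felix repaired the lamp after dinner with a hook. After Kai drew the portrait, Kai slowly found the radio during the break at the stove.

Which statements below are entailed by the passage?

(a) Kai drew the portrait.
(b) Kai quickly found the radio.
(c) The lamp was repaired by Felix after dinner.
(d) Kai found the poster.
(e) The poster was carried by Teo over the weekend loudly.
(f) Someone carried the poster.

(a) Entailed — the original entails any weakening of itself; this just drops 'before lunch'.
(b) Not entailed — 'quickly' adds a manner not in (and inconsistent with) the original.
(c) Entailed — this follows by dropping conjuncts from the repairing event's description.
(d) Not entailed — Kai found the radio, not the poster; the poster belongs to the carrying event.
(e) Entailed — every conjunct here is already in the original carrying event.
(f) Entailed — dropping 'near the window', 'loudly', 'over the weekend' and generalizing the agent leaves a sub-description the original still satisfies.

(a), (c), (e), (f)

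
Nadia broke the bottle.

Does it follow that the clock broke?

Nothing is said about any clock; only the bottle is affected.

no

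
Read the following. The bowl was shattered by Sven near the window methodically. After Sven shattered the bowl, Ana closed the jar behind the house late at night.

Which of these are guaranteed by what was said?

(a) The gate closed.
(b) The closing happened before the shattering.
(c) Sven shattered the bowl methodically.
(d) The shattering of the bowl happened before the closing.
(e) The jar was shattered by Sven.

(c), (d)

(a) Not entailed — the jar is what closed, not the gate.
(b) Not entailed — the narrative places the shattering before the closing, not after.
(c) Entailed — this follows by dropping conjuncts from the shattering event's description.
(d) Entailed — the narrative places the shattering before the closing.
(e) Not entailed — Sven shattered the bowl, not the jar; the jar belongs to the closing event.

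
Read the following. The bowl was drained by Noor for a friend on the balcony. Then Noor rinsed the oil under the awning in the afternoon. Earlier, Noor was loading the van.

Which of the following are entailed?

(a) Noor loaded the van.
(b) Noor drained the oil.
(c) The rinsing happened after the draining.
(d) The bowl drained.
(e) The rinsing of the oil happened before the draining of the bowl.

(c), (d)

(a) Not entailed — 'was loading' is progressive on an accomplishment; it does not entail the completed 'loaded'.
(b) Not entailed — Noor drained the bowl, not the oil; the oil belongs to the rinsing event.
(c) Entailed — the narrative places the draining before the rinsing.
(d) Entailed — 'Noor drained the bowl' is causative; it entails the inchoative 'the bowl drained'.
(e) Not entailed — the narrative places the draining before the rinsing, not after.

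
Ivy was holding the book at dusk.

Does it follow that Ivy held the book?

'hold' is atelic; if Ivy was holding the book, then Ivy held the book (for some time).

yes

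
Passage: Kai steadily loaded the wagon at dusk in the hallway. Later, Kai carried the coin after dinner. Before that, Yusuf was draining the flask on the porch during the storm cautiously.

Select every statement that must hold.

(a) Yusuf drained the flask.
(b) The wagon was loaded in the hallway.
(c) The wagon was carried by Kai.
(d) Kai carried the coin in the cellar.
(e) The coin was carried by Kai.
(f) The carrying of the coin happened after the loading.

(b), (e), (f)

(a) Not entailed — 'was draining' is progressive on an accomplishment; it does not entail the completed 'drained'.
(b) Entailed — dropping 'steadily', 'at dusk' and generalizing the agent leaves a sub-description the original still satisfies.
(c) Not entailed — Kai carried the coin, not the wagon; the wagon belongs to the loading event.
(d) Not entailed — 'in the cellar' adds information not in the original event.
(e) Entailed — this follows by dropping conjuncts from the carrying event's description.
(f) Entailed — the narrative places the loading before the carrying.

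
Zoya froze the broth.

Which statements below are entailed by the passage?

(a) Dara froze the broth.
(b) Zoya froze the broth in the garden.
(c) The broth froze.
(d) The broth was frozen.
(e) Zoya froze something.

(c), (d), (e)

(a) Not entailed — the passage has Zoya freezing the broth, not Dara.
(b) Not entailed — 'in the garden' adds information not in the original event.
(c) Entailed — 'Zoya froze the broth' is causative; it entails the inchoative 'the broth froze'.
(d) Entailed — generalizing the agent leaves a sub-description the original still satisfies.
(e) Entailed — every conjunct here is already in the original freezing event.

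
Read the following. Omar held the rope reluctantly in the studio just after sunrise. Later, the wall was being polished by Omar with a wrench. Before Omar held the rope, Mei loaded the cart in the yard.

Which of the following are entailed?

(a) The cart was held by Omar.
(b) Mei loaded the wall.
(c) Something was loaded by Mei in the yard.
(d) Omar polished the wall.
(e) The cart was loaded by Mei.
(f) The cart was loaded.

(a) Not entailed — Omar held the rope, not the cart; the cart belongs to the loading event.
(b) Not entailed — Mei loaded the cart, not the wall; the wall belongs to the polishing event.
(c) Entailed — this follows by dropping conjuncts from the loading event's description.
(d) Entailed — 'polish' is an activity; 'was polishing' entails that some polishing happened, so 'polished' holds.
(e) Entailed — this follows by dropping conjuncts from the loading event's description.
(f) Entailed — dropping 'in the yard' and generalizing the agent leaves a sub-description the original still satisfies.

(c), (d), (e), (f)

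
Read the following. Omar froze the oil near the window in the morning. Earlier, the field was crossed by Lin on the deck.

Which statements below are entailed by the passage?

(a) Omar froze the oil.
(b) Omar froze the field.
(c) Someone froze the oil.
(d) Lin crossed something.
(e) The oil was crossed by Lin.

(a) Entailed — dropping 'in the morning', 'near the window' leaves a sub-description the original still satisfies.
(b) Not entailed — Omar froze the oil, not the field; the field belongs to the crossing event.
(c) Entailed — this follows by dropping conjuncts from the freezing event's description.
(d) Entailed — every conjunct here is already in the original crossing event.
(e) Not entailed — Lin crossed the field, not the oil; the oil belongs to the freezing event.

(a), (c), (d)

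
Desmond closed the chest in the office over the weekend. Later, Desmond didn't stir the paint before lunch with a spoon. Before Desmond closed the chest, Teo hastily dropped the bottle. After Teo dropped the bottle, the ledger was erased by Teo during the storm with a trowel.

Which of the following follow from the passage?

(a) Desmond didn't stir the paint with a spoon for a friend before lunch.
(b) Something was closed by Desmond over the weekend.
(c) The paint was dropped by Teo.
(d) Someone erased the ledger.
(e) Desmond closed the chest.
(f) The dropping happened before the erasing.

(a), (b), (d), (e), (f)

(a) Entailed — under negation, adding a further restriction is entailed: if no such stirring event occurred, none occurred for a friend either.
(b) Entailed — every conjunct here is already in the original closing event.
(c) Not entailed — Teo dropped the bottle, not the paint; the paint belongs to the stirring event.
(d) Entailed — dropping 'during the storm', 'with a trowel' and generalizing the agent leaves a sub-description the original still satisfies.
(e) Entailed — dropping 'over the weekend', 'in the office' leaves a sub-description the original still satisfies.
(f) Entailed — the narrative places the dropping before the erasing.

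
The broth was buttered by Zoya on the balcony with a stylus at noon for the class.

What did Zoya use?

'with a stylus' marks the instrument of the buttering event.

a stylus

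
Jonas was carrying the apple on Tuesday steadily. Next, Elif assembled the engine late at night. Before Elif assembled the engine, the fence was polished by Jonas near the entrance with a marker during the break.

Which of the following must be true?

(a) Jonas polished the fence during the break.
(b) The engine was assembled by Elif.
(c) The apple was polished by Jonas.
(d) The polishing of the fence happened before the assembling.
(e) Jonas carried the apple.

(a), (b), (d), (e)

(a) Entailed — dropping 'with a marker', 'near the entrance' leaves a sub-description the original still satisfies.
(b) Entailed — this follows by dropping conjuncts from the assembling event's description.
(c) Not entailed — Jonas polished the fence, not the apple; the apple belongs to the carrying event.
(d) Entailed — the narrative places the polishing before the assembling.
(e) Entailed — 'carry' is an activity; 'was carrying' entails that some carrying happened, so 'carried' holds.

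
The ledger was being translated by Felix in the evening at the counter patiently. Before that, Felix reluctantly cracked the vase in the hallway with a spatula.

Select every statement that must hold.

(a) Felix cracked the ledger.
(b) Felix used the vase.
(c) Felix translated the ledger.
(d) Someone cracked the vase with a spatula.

(a) Not entailed — Felix cracked the vase, not the ledger; the ledger belongs to the translating event.
(b) Not entailed — the vase is the patient, not an instrument — Felix used a spatula.
(c) Not entailed — 'was translating' is progressive on an accomplishment; it does not entail the completed 'translated'.
(d) Entailed — every conjunct here is already in the original cracking event.

(d)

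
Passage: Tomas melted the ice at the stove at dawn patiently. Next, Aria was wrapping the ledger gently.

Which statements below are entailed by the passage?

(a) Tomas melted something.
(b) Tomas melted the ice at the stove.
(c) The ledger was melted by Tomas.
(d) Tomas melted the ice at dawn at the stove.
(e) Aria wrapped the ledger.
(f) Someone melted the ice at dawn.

(a), (b), (d), (f)

(a) Entailed — every conjunct here is already in the original melting event.
(b) Entailed — every conjunct here is already in the original melting event.
(c) Not entailed — Tomas melted the ice, not the ledger; the ledger belongs to the wrapping event.
(d) Entailed — the original entails any weakening of itself; this just drops 'patiently'.
(e) Not entailed — 'was wrapping' is progressive on an accomplishment; it does not entail the completed 'wrapped'.
(f) Entailed — this follows by dropping conjuncts from the melting event's description.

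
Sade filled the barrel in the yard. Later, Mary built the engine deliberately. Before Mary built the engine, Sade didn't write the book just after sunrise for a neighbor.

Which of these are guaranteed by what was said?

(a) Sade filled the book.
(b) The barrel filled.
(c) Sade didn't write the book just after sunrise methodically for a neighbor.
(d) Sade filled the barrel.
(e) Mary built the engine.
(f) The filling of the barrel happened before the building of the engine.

(a) Not entailed — Sade filled the barrel, not the book; the book belongs to the writing event.
(b) Entailed — 'Sade filled the barrel' is causative; it entails the inchoative 'the barrel filled'.
(c) Entailed — under negation, adding a further restriction is entailed: if no such writing event occurred, none occurred methodically either.
(d) Entailed — dropping 'in the yard' leaves a sub-description the original still satisfies.
(e) Entailed — the original entails any weakening of itself; this just drops 'deliberately'.
(f) Entailed — the narrative places the filling before the building.

(b), (c), (d), (e), (f)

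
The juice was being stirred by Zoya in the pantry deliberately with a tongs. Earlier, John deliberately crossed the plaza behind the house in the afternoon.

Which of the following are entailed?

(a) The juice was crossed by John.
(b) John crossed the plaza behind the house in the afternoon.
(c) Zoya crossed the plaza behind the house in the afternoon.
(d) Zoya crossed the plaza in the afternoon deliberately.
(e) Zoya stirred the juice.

(b), (e)

(a) Not entailed — John crossed the plaza, not the juice; the juice belongs to the stirring event.
(b) Entailed — every conjunct here is already in the original crossing event.
(c) Not entailed — the passage has John crossing the plaza, not Zoya.
(d) Not entailed — the passage has John crossing the plaza, not Zoya.
(e) Entailed — 'stir' is an activity; 'was stirring' entails that some stirring happened, so 'stirred' holds.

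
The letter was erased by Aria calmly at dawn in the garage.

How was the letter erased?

'calmly' marks the manner of the erasing event.

calmly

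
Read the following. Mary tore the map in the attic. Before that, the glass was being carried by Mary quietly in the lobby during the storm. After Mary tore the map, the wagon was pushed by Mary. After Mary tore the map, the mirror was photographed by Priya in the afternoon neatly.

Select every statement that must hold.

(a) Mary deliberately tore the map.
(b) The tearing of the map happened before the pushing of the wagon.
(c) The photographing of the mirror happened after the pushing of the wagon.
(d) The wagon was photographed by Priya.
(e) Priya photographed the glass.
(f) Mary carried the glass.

(b), (f)

(a) Not entailed — 'deliberately' adds information not in the original event.
(b) Entailed — the narrative places the tearing before the pushing.
(c) Not entailed — the narrative doesn't order the pushing relative to the photographing.
(d) Not entailed — Priya photographed the mirror, not the wagon; the wagon belongs to the pushing event.
(e) Not entailed — Priya photographed the mirror, not the glass; the glass belongs to the carrying event.
(f) Entailed — 'carry' is an activity; 'was carrying' entails that some carrying happened, so 'carried' holds.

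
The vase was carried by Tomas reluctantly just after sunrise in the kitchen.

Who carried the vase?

Tomas

'Tomas' marks the agent of the carrying event.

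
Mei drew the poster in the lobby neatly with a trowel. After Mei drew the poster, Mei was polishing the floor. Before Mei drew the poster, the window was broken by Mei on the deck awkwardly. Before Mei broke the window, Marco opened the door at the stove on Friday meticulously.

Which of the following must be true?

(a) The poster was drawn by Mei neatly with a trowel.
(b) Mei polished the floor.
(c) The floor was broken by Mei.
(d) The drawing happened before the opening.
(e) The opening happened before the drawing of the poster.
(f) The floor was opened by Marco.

(a), (b), (e)

(a) Entailed — dropping 'in the lobby' leaves a sub-description the original still satisfies.
(b) Entailed — 'polish' is an activity; 'was polishing' entails that some polishing happened, so 'polished' holds.
(c) Not entailed — Mei broke the window, not the floor; the floor belongs to the polishing event.
(d) Not entailed — the narrative places the opening before the drawing, not after.
(e) Entailed — the narrative places the opening before the drawing.
(f) Not entailed — Marco opened the door, not the floor; the floor belongs to the polishing event.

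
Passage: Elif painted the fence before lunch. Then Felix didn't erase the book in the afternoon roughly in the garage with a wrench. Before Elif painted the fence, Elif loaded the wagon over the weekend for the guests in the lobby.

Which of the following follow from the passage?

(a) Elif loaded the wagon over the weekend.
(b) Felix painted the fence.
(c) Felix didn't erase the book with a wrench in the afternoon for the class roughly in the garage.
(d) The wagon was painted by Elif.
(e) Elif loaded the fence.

(a), (c)

(a) Entailed — every conjunct here is already in the original loading event.
(b) Not entailed — the passage has Elif painting the fence, not Felix.
(c) Entailed — under negation, adding a further restriction is entailed: if no such erasing event occurred, none occurred for the class either.
(d) Not entailed — Elif painted the fence, not the wagon; the wagon belongs to the loading event.
(e) Not entailed — Elif loaded the wagon, not the fence; the fence belongs to the painting event.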